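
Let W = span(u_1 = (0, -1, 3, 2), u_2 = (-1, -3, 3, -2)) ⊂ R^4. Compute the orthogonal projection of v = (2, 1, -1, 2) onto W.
proj_W(v) = (28/43, 68/43, -36/43, 88/43)

Set up U = [u_1 | ... | u_2] ∈ R^(4×2). The projector onto W = col(U) is P = U (U^T U)^(-1) U^T.
Compute U^T U =
  [14, 8]
  [8, 23],
and U^T v = (0, -12).
Solve U^T U · c = U^T v for the coefficients: c = (16/43, -28/43). The projection is proj_W(v) = U c.
Check: (v - proj_W(v)) · u_1 = 0  (should be 0).
Check: (v - proj_W(v)) · u_2 = 0  (should be 0).
Result: proj_W(v) = (28/43, 68/43, -36/43, 88/43).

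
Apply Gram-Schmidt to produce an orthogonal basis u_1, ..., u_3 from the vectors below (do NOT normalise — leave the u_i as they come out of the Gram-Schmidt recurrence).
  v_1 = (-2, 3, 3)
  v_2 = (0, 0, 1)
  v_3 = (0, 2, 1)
Orthogonal basis:
  u_1 = (-2, 3, 3)
  u_2 = (3/11, -9/22, 13/22)
  u_3 = (12/13, 8/13, 0)

Apply the Gram-Schmidt recurrence
  u_1 = v_1
  u_i = v_i − Σ_{j<i} ((v_i · u_j) / (u_j · u_j)) · u_j.

Step by step this gives:
  u_1 = (-2, 3, 3)
  u_2 = (3/11, -9/22, 13/22)
  u_3 = (12/13, 8/13, 0)

Orthogonality check:
  u_2 · u_1 = 0 (should be 0)
  u_3 · u_1 = 0 (should be 0)
  u_3 · u_2 = 0 (should be 0)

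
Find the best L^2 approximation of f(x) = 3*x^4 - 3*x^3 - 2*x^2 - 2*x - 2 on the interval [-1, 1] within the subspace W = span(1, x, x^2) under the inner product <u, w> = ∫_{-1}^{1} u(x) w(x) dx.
g(x) = 4*x^2/7 - 19*x/5 - 79/35

The best approximation g ∈ W is the orthogonal projection of f onto W. Writing g = a_0 + a_1 x + a_2 x^2, the coefficients solve the normal equations G · a = b where
  G_{ij} = <φ_i, φ_j> and b_i = <f, φ_i>, with φ_0 = 1, φ_1 = x, φ_2 = x^2.
G =
  [2, 0, 2/3]
  [0, 2/3, 0]
  [2/3, 0, 2/5],
b = (-62/15, -38/15, -134/105).
Solving gives a_0 = -79/35, a_1 = -19/5, a_2 = 4/7, so
  g(x) = 4*x^2/7 - 19*x/5 - 79/35.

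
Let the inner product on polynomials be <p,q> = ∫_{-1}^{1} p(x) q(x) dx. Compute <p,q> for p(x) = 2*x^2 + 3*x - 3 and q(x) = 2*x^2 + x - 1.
<p,q> = 64/15

Expand the product: p(x)·q(x) = 4*x^4 + 8*x^3 - 5*x^2 - 6*x + 3.
∫_{-1}^{1} of each monomial x^k gives [2/(k+1) if k even, 0 if k odd]. Integrating term-by-term (or equivalently evaluating the antiderivative F(x) = 4*x^5/5 + 2*x^4 - 5*x^3/3 - 3*x^2 + 3*x at the endpoints):
  F(1) − F(−1) = 17/15 − (-47/15) = 64/15.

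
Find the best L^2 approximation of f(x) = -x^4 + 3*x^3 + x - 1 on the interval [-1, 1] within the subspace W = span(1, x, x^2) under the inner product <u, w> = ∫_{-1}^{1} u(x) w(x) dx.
g(x) = -6*x^2/7 + 14*x/5 - 32/35

The best approximation g ∈ W is the orthogonal projection of f onto W. Writing g = a_0 + a_1 x + a_2 x^2, the coefficients solve the normal equations G · a = b where
  G_{ij} = <φ_i, φ_j> and b_i = <f, φ_i>, with φ_0 = 1, φ_1 = x, φ_2 = x^2.
G =
  [2, 0, 2/3]
  [0, 2/3, 0]
  [2/3, 0, 2/5],
b = (-12/5, 28/15, -20/21).
Solving gives a_0 = -32/35, a_1 = 14/5, a_2 = -6/7, so
  g(x) = -6*x^2/7 + 14*x/5 - 32/35.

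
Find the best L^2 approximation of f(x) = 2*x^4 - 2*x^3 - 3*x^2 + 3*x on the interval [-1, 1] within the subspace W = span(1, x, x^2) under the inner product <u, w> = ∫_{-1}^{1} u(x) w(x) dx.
g(x) = -9*x^2/7 + 9*x/5 - 6/35

The best approximation g ∈ W is the orthogonal projection of f onto W. Writing g = a_0 + a_1 x + a_2 x^2, the coefficients solve the normal equations G · a = b where
  G_{ij} = <φ_i, φ_j> and b_i = <f, φ_i>, with φ_0 = 1, φ_1 = x, φ_2 = x^2.
G =
  [2, 0, 2/3]
  [0, 2/3, 0]
  [2/3, 0, 2/5],
b = (-6/5, 6/5, -22/35).
Solving gives a_0 = -6/35, a_1 = 9/5, a_2 = -9/7, so
  g(x) = -9*x^2/7 + 9*x/5 - 6/35.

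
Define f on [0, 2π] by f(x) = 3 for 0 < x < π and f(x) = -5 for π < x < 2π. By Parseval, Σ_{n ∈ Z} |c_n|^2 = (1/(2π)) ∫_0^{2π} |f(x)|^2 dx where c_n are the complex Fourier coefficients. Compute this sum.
Σ |c_n|^2 = 17

Parseval equates the L^2 energy of f (normalised by 1/(2π)) with the ℓ^2 sum of its Fourier coefficients: (1/(2π)) ∫_0^{2π} |f|^2 = Σ |c_n|^2.
Compute the left side: (1/(2π)) [∫_0^π 3^2 dx + ∫_π^{2π} (-5)^2 dx] = (1/(2π)) · (9π + 25π) = (9 + 25)/2 = 17.
So Σ_{n ∈ Z} |c_n|^2 = 17.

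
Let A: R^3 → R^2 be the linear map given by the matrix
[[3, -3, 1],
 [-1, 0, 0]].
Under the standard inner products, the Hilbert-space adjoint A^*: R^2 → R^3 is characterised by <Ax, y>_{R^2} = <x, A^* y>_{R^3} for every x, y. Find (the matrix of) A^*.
A^* = A^T =
[[3, -1],
 [-3, 0],
 [1, 0]]

For real matrices with standard dot products, the defining identity <Ax, y> = <x, A^* y> gives (Ax)^T y = x^T (A^*) y, i.e. x^T A^T y = x^T (A^*) y. Since this holds for all x, y, we must have A^* = A^T. Therefore
A^* =
[[3, -1],
 [-3, 0],
 [1, 0]].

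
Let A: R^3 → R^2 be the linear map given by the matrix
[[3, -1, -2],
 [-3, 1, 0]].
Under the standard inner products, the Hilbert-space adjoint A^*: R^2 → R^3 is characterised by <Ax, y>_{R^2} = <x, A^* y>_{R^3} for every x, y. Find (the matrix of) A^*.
A^* = A^T =
[[3, -3],
 [-1, 1],
 [-2, 0]]

For real matrices with standard dot products, the defining identity <Ax, y> = <x, A^* y> gives (Ax)^T y = x^T (A^*) y, i.e. x^T A^T y = x^T (A^*) y. Since this holds for all x, y, we must have A^* = A^T. Therefore
A^* =
[[3, -3],
 [-1, 1],
 [-2, 0]].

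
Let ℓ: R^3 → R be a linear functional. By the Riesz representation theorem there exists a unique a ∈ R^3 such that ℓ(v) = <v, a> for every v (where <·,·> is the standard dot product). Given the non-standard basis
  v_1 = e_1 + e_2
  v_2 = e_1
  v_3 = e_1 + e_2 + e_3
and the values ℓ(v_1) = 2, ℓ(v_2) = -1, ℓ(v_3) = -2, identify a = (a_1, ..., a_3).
a = (-1, 3, -4)

Write a = (a_1, ..., a_3) in the standard basis. For each basis vector v_i, ℓ(v_i) = <v_i, a> is a linear equation in the a_j's. Collect the n equations into a matrix system V a = ℓ, where row i of V is v_i (expressed in the standard basis). Since V is invertible (lower-triangular with 1s on the diagonal, up to permutation), solve by back-substitution:
  V =
[[1, 1, 0],
 [1, 0, 0],
 [1, 1, 1]]
  V a = (2, -1, -2)
Solving gives a = (-1, 3, -4).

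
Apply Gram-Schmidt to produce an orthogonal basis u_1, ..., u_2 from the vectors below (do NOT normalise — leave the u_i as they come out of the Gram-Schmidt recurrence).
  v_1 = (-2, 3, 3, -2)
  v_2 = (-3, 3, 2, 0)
Orthogonal basis:
  u_1 = (-2, 3, 3, -2)
  u_2 = (-18/13, 15/26, -11/26, 21/13)

Apply the Gram-Schmidt recurrence
  u_1 = v_1
  u_i = v_i − Σ_{j<i} ((v_i · u_j) / (u_j · u_j)) · u_j.

Step by step this gives:
  u_1 = (-2, 3, 3, -2)
  u_2 = (-18/13, 15/26, -11/26, 21/13)

Orthogonality check:
  u_2 · u_1 = 0 (should be 0)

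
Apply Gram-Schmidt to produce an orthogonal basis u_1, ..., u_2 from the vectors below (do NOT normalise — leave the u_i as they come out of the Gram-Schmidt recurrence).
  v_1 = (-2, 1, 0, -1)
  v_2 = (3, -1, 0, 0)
Orthogonal basis:
  u_1 = (-2, 1, 0, -1)
  u_2 = (2/3, 1/6, 0, -7/6)

Apply the Gram-Schmidt recurrence
  u_1 = v_1
  u_i = v_i − Σ_{j<i} ((v_i · u_j) / (u_j · u_j)) · u_j.

Step by step this gives:
  u_1 = (-2, 1, 0, -1)
  u_2 = (2/3, 1/6, 0, -7/6)

Orthogonality check:
  u_2 · u_1 = 0 (should be 0)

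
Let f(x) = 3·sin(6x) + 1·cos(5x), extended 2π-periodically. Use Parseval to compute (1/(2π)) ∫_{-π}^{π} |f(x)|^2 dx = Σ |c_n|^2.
Σ |c_n|^2 = 5

Expand |f|^2 and use orthogonality of {sin(nx), cos(mx)} on [-π, π]:
  ∫_{-π}^{π} sin(nx)^2 dx = π, ∫ cos(mx)^2 dx = π, and cross terms integrate to 0.
So ∫_{-π}^{π} f(x)^2 dx = 3^2 · π + 1^2 · π = (9 + 1)π.
Divide by 2π: (9 + 1)/2 = 5.
By Parseval, this equals Σ |c_n|^2.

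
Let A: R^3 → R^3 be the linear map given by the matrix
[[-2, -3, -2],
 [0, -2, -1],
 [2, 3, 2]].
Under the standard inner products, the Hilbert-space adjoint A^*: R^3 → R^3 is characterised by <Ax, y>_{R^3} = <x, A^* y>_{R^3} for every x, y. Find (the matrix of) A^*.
A^* = A^T =
[[-2, 0, 2],
 [-3, -2, 3],
 [-2, -1, 2]]

For real matrices with standard dot products, the defining identity <Ax, y> = <x, A^* y> gives (Ax)^T y = x^T (A^*) y, i.e. x^T A^T y = x^T (A^*) y. Since this holds for all x, y, we must have A^* = A^T. Therefore
A^* =
[[-2, 0, 2],
 [-3, -2, 3],
 [-2, -1, 2]].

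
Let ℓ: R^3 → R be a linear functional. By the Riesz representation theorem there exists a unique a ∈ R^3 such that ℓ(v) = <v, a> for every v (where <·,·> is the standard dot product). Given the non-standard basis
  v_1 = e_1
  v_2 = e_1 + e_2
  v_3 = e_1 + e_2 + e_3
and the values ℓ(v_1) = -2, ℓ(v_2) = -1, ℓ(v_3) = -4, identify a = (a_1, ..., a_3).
a = (-2, 1, -3)

Write a = (a_1, ..., a_3) in the standard basis. For each basis vector v_i, ℓ(v_i) = <v_i, a> is a linear equation in the a_j's. Collect the n equations into a matrix system V a = ℓ, where row i of V is v_i (expressed in the standard basis). Since V is invertible (lower-triangular with 1s on the diagonal, up to permutation), solve by back-substitution:
  V =
[[1, 0, 0],
 [1, 1, 0],
 [1, 1, 1]]
  V a = (-2, -1, -4)
Solving gives a = (-2, 1, -3).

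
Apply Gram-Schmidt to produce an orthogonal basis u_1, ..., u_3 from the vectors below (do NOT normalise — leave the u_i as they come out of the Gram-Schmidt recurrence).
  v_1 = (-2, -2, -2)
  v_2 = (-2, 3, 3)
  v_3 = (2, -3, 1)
Orthogonal basis:
  u_1 = (-2, -2, -2)
  u_2 = (-10/3, 5/3, 5/3)
  u_3 = (0, -2, 2)

Apply the Gram-Schmidt recurrence
  u_1 = v_1
  u_i = v_i − Σ_{j<i} ((v_i · u_j) / (u_j · u_j)) · u_j.

Step by step this gives:
  u_1 = (-2, -2, -2)
  u_2 = (-10/3, 5/3, 5/3)
  u_3 = (0, -2, 2)

Orthogonality check:
  u_2 · u_1 = 0 (should be 0)
  u_3 · u_1 = 0 (should be 0)
  u_3 · u_2 = 0 (should be 0)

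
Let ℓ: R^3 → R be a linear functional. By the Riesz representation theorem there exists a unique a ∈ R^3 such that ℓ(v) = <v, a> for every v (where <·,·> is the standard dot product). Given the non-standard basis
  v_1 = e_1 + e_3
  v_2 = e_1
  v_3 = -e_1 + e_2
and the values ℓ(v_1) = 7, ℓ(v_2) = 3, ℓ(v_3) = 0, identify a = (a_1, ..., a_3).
a = (3, 3, 4)

Write a = (a_1, ..., a_3) in the standard basis. For each basis vector v_i, ℓ(v_i) = <v_i, a> is a linear equation in the a_j's. Collect the n equations into a matrix system V a = ℓ, where row i of V is v_i (expressed in the standard basis). Since V is invertible (lower-triangular with 1s on the diagonal, up to permutation), solve by back-substitution:
  V =
[[1, 0, 1],
 [1, 0, 0],
 [-1, 1, 0]]
  V a = (7, 3, 0)
Solving gives a = (3, 3, 4).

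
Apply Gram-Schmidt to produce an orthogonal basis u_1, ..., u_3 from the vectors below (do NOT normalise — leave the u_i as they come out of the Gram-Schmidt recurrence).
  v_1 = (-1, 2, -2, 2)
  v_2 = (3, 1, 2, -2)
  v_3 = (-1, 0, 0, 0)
Orthogonal basis:
  u_1 = (-1, 2, -2, 2)
  u_2 = (30/13, 31/13, 8/13, -8/13)
  u_3 = (-8/17, 16/51, 14/51, -14/51)

Apply the Gram-Schmidt recurrence
  u_1 = v_1
  u_i = v_i − Σ_{j<i} ((v_i · u_j) / (u_j · u_j)) · u_j.

Step by step this gives:
  u_1 = (-1, 2, -2, 2)
  u_2 = (30/13, 31/13, 8/13, -8/13)
  u_3 = (-8/17, 16/51, 14/51, -14/51)

Orthogonality check:
  u_2 · u_1 = 0 (should be 0)
  u_3 · u_1 = 0 (should be 0)
  u_3 · u_2 = 0 (should be 0)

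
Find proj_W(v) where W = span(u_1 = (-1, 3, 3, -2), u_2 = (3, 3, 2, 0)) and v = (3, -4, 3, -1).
proj_W(v) = (475/362, -21/362, -69/181, 124/181)

Set up U = [u_1 | ... | u_2] ∈ R^(4×2). The projector onto W = col(U) is P = U (U^T U)^(-1) U^T.
Compute U^T U =
  [23, 12]
  [12, 22],
and U^T v = (-4, 3).
Solve U^T U · c = U^T v for the coefficients: c = (-62/181, 117/362). The projection is proj_W(v) = U c.
Check: (v - proj_W(v)) · u_1 = 0  (should be 0).
Check: (v - proj_W(v)) · u_2 = 0  (should be 0).
Result: proj_W(v) = (475/362, -21/362, -69/181, 124/181).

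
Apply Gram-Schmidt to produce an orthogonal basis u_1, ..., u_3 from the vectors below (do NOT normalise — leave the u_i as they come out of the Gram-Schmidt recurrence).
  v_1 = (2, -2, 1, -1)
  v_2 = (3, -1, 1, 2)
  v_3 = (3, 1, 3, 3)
Orthogonal basis:
  u_1 = (2, -2, 1, -1)
  u_2 = (8/5, 2/5, 3/10, 27/10)
  u_3 = (-5/101, 125/101, 220/101, -40/101)

Apply the Gram-Schmidt recurrence
  u_1 = v_1
  u_i = v_i − Σ_{j<i} ((v_i · u_j) / (u_j · u_j)) · u_j.

Step by step this gives:
  u_1 = (2, -2, 1, -1)
  u_2 = (8/5, 2/5, 3/10, 27/10)
  u_3 = (-5/101, 125/101, 220/101, -40/101)

Orthogonality check:
  u_2 · u_1 = 0 (should be 0)
  u_3 · u_1 = 0 (should be 0)
  u_3 · u_2 = 0 (should be 0)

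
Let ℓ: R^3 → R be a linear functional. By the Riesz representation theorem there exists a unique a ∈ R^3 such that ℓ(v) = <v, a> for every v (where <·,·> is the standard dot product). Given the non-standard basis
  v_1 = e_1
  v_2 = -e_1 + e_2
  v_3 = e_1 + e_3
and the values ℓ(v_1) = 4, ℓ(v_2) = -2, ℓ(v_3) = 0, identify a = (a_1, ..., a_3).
a = (4, 2, -4)

Write a = (a_1, ..., a_3) in the standard basis. For each basis vector v_i, ℓ(v_i) = <v_i, a> is a linear equation in the a_j's. Collect the n equations into a matrix system V a = ℓ, where row i of V is v_i (expressed in the standard basis). Since V is invertible (lower-triangular with 1s on the diagonal, up to permutation), solve by back-substitution:
  V =
[[1, 0, 0],
 [-1, 1, 0],
 [1, 0, 1]]
  V a = (4, -2, 0)
Solving gives a = (4, 2, -4).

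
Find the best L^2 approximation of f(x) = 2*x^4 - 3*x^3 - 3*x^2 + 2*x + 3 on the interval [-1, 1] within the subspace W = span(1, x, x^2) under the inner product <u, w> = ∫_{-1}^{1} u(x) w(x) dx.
g(x) = -9*x^2/7 + x/5 + 99/35

The best approximation g ∈ W is the orthogonal projection of f onto W. Writing g = a_0 + a_1 x + a_2 x^2, the coefficients solve the normal equations G · a = b where
  G_{ij} = <φ_i, φ_j> and b_i = <f, φ_i>, with φ_0 = 1, φ_1 = x, φ_2 = x^2.
G =
  [2, 0, 2/3]
  [0, 2/3, 0]
  [2/3, 0, 2/5],
b = (24/5, 2/15, 48/35).
Solving gives a_0 = 99/35, a_1 = 1/5, a_2 = -9/7, so
  g(x) = -9*x^2/7 + x/5 + 99/35.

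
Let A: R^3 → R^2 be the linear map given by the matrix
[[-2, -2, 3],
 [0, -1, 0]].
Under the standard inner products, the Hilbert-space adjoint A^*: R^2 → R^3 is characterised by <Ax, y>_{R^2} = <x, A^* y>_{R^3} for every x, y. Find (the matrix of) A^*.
A^* = A^T =
[[-2, 0],
 [-2, -1],
 [3, 0]]

For real matrices with standard dot products, the defining identity <Ax, y> = <x, A^* y> gives (Ax)^T y = x^T (A^*) y, i.e. x^T A^T y = x^T (A^*) y. Since this holds for all x, y, we must have A^* = A^T. Therefore
A^* =
[[-2, 0],
 [-2, -1],
 [3, 0]].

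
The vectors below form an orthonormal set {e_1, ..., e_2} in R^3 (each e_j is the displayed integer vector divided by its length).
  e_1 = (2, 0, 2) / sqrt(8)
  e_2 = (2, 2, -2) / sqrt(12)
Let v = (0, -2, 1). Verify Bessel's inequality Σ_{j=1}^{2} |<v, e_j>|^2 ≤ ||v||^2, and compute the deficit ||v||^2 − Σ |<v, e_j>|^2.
Σ |<v, e_j>|^2 = 7/2; ||v||^2 = 5; deficit = 3/2

Write each e_j = u_j / sqrt(<u_j, u_j>) where u_j is the displayed integer vector. Then <v, e_j> = <v, u_j> / sqrt(<u_j, u_j>), so |<v, e_j>|^2 = <v, u_j>^2 / <u_j, u_j>.
Coefficients: <v, e_1> = 2/sqrt(8), <v, e_2> = -6/sqrt(12).
Square and sum: Σ |<v, e_j>|^2 = 7/2.
Compute ||v||^2 = v·v = 5.
Deficit = 5 − 7/2 = 3/2 ≥ 0, confirming Bessel's inequality. (The deficit equals ||v − Σ <v,e_j> e_j||^2, the squared distance from v to span{e_j}.)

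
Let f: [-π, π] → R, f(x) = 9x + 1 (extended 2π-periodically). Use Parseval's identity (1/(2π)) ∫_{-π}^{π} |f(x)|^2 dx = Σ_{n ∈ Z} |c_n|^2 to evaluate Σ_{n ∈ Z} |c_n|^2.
Σ |c_n|^2 = 27π^2 + 1

Expand and integrate term by term over [-π, π]:
  ∫ (9x)^2 dx = 81·(2π^3/3); ∫ 2·9·(1)·x dx = 0 (odd integrand); ∫ 1^2 dx = 1·2π.
So (1/(2π)) ∫_{-π}^{π} (9x + 1)^2 dx = 81π^2/3 + 1 = 27π^2 + 1.
Parseval ⇒ Σ |c_n|^2 = 27π^2 + 1.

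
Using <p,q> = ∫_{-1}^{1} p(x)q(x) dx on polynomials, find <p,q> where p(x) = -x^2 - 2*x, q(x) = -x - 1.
<p,q> = 2

Expand the product: p(x)·q(x) = x^3 + 3*x^2 + 2*x.
∫_{-1}^{1} of each monomial x^k gives [2/(k+1) if k even, 0 if k odd]. Integrating term-by-term (or equivalently evaluating the antiderivative F(x) = x^4/4 + x^3 + x^2 at the endpoints):
  F(1) − F(−1) = 9/4 − (1/4) = 2.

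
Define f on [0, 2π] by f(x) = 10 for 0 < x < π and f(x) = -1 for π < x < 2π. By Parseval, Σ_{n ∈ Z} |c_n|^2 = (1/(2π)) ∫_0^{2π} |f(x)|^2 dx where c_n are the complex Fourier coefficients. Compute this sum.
Σ |c_n|^2 = 101/2

Parseval equates the L^2 energy of f (normalised by 1/(2π)) with the ℓ^2 sum of its Fourier coefficients: (1/(2π)) ∫_0^{2π} |f|^2 = Σ |c_n|^2.
Compute the left side: (1/(2π)) [∫_0^π 10^2 dx + ∫_π^{2π} (-1)^2 dx] = (1/(2π)) · (100π + 1π) = (100 + 1)/2 = 101/2.
So Σ_{n ∈ Z} |c_n|^2 = 101/2.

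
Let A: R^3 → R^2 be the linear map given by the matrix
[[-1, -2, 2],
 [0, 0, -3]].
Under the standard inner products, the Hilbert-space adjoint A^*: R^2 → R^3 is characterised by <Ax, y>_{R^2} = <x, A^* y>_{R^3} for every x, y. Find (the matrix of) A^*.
A^* = A^T =
[[-1, 0],
 [-2, 0],
 [2, -3]]

For real matrices with standard dot products, the defining identity <Ax, y> = <x, A^* y> gives (Ax)^T y = x^T (A^*) y, i.e. x^T A^T y = x^T (A^*) y. Since this holds for all x, y, we must have A^* = A^T. Therefore
A^* =
[[-1, 0],
 [-2, 0],
 [2, -3]].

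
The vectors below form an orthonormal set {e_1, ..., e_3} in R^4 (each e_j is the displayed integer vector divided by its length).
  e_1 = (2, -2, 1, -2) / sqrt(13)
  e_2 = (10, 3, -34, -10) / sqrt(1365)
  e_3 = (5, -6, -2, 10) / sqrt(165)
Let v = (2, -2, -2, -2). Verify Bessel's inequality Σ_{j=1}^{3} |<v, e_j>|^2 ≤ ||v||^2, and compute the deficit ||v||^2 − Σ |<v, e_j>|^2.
Σ |<v, e_j>|^2 = 1196/77; ||v||^2 = 16; deficit = 36/77

Write each e_j = u_j / sqrt(<u_j, u_j>) where u_j is the displayed integer vector. Then <v, e_j> = <v, u_j> / sqrt(<u_j, u_j>), so |<v, e_j>|^2 = <v, u_j>^2 / <u_j, u_j>.
Coefficients: <v, e_1> = 10/sqrt(13), <v, e_2> = 102/sqrt(1365), <v, e_3> = 6/sqrt(165).
Square and sum: Σ |<v, e_j>|^2 = 1196/77.
Compute ||v||^2 = v·v = 16.
Deficit = 16 − 1196/77 = 36/77 ≥ 0, confirming Bessel's inequality. (The deficit equals ||v − Σ <v,e_j> e_j||^2, the squared distance from v to span{e_j}.)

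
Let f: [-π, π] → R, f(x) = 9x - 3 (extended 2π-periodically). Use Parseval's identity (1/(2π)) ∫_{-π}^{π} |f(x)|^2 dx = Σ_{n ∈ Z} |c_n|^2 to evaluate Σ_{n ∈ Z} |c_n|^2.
Σ |c_n|^2 = 27π^2 + 9

Expand and integrate term by term over [-π, π]:
  ∫ (9x)^2 dx = 81·(2π^3/3); ∫ 2·9·(-3)·x dx = 0 (odd integrand); ∫ (-3)^2 dx = 9·2π.
So (1/(2π)) ∫_{-π}^{π} (9x - 3)^2 dx = 81π^2/3 + 9 = 27π^2 + 9.
Parseval ⇒ Σ |c_n|^2 = 27π^2 + 9.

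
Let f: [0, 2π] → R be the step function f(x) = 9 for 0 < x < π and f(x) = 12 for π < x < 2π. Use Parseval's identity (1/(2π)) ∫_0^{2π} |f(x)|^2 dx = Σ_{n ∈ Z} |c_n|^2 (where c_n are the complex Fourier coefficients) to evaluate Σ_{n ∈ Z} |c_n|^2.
Σ |c_n|^2 = 225/2

Parseval equates the L^2 energy of f (normalised by 1/(2π)) with the ℓ^2 sum of its Fourier coefficients: (1/(2π)) ∫_0^{2π} |f|^2 = Σ |c_n|^2.
Compute the left side: (1/(2π)) [∫_0^π 9^2 dx + ∫_π^{2π} 12^2 dx] = (1/(2π)) · (81π + 144π) = (81 + 144)/2 = 225/2.
So Σ_{n ∈ Z} |c_n|^2 = 225/2.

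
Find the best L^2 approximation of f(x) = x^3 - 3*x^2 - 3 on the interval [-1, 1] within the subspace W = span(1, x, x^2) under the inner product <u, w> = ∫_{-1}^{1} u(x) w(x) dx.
g(x) = -3*x^2 + 3*x/5 - 3

The best approximation g ∈ W is the orthogonal projection of f onto W. Writing g = a_0 + a_1 x + a_2 x^2, the coefficients solve the normal equations G · a = b where
  G_{ij} = <φ_i, φ_j> and b_i = <f, φ_i>, with φ_0 = 1, φ_1 = x, φ_2 = x^2.
G =
  [2, 0, 2/3]
  [0, 2/3, 0]
  [2/3, 0, 2/5],
b = (-8, 2/5, -16/5).
Solving gives a_0 = -3, a_1 = 3/5, a_2 = -3, so
  g(x) = -3*x^2 + 3*x/5 - 3.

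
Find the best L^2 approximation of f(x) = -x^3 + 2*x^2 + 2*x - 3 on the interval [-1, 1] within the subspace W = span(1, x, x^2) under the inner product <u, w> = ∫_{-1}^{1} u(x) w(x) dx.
g(x) = 2*x^2 + 7*x/5 - 3

The best approximation g ∈ W is the orthogonal projection of f onto W. Writing g = a_0 + a_1 x + a_2 x^2, the coefficients solve the normal equations G · a = b where
  G_{ij} = <φ_i, φ_j> and b_i = <f, φ_i>, with φ_0 = 1, φ_1 = x, φ_2 = x^2.
G =
  [2, 0, 2/3]
  [0, 2/3, 0]
  [2/3, 0, 2/5],
b = (-14/3, 14/15, -6/5).
Solving gives a_0 = -3, a_1 = 7/5, a_2 = 2, so
  g(x) = 2*x^2 + 7*x/5 - 3.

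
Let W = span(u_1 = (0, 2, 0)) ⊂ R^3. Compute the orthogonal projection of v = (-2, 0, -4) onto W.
proj_W(v) = (0, 0, 0)

Set up U = [u_1 | ... | u_1] ∈ R^(3×1). The projector onto W = col(U) is P = U (U^T U)^(-1) U^T.
Compute U^T U =
  [4],
and U^T v = (0).
Solve U^T U · c = U^T v for the coefficients: c = (0). The projection is proj_W(v) = U c.
Check: (v - proj_W(v)) · u_1 = 0  (should be 0).
Result: proj_W(v) = (0, 0, 0).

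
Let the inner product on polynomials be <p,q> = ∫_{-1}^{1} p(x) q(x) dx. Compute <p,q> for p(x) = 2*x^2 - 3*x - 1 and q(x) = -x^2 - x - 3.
<p,q> = 58/15

Expand the product: p(x)·q(x) = -2*x^4 + x^3 - 2*x^2 + 10*x + 3.
∫_{-1}^{1} of each monomial x^k gives [2/(k+1) if k even, 0 if k odd]. Integrating term-by-term (or equivalently evaluating the antiderivative F(x) = -2*x^5/5 + x^4/4 - 2*x^3/3 + 5*x^2 + 3*x at the endpoints):
  F(1) − F(−1) = 431/60 − (199/60) = 58/15.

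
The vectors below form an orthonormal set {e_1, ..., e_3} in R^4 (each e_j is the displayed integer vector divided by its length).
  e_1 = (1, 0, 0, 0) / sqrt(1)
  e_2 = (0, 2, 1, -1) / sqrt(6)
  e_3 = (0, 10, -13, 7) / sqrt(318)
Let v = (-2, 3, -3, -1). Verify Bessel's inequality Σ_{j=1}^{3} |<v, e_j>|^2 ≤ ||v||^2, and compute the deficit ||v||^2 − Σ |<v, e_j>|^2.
Σ |<v, e_j>|^2 = 994/53; ||v||^2 = 23; deficit = 225/53

Write each e_j = u_j / sqrt(<u_j, u_j>) where u_j is the displayed integer vector. Then <v, e_j> = <v, u_j> / sqrt(<u_j, u_j>), so |<v, e_j>|^2 = <v, u_j>^2 / <u_j, u_j>.
Coefficients: <v, e_1> = -2/sqrt(1), <v, e_2> = 4/sqrt(6), <v, e_3> = 62/sqrt(318).
Square and sum: Σ |<v, e_j>|^2 = 994/53.
Compute ||v||^2 = v·v = 23.
Deficit = 23 − 994/53 = 225/53 ≥ 0, confirming Bessel's inequality. (The deficit equals ||v − Σ <v,e_j> e_j||^2, the squared distance from v to span{e_j}.)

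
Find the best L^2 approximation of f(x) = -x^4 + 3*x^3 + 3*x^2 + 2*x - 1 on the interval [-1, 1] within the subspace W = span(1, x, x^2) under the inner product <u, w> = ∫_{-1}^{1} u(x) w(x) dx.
g(x) = 15*x^2/7 + 19*x/5 - 32/35

The best approximation g ∈ W is the orthogonal projection of f onto W. Writing g = a_0 + a_1 x + a_2 x^2, the coefficients solve the normal equations G · a = b where
  G_{ij} = <φ_i, φ_j> and b_i = <f, φ_i>, with φ_0 = 1, φ_1 = x, φ_2 = x^2.
G =
  [2, 0, 2/3]
  [0, 2/3, 0]
  [2/3, 0, 2/5],
b = (-2/5, 38/15, 26/105).
Solving gives a_0 = -32/35, a_1 = 19/5, a_2 = 15/7, so
  g(x) = 15*x^2/7 + 19*x/5 - 32/35.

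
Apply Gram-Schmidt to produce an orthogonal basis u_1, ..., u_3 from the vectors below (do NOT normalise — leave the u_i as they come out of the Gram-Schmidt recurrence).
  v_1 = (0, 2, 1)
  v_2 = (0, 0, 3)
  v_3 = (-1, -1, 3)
Orthogonal basis:
  u_1 = (0, 2, 1)
  u_2 = (0, -6/5, 12/5)
  u_3 = (-1, 0, 0)

Apply the Gram-Schmidt recurrence
  u_1 = v_1
  u_i = v_i − Σ_{j<i} ((v_i · u_j) / (u_j · u_j)) · u_j.

Step by step this gives:
  u_1 = (0, 2, 1)
  u_2 = (0, -6/5, 12/5)
  u_3 = (-1, 0, 0)

Orthogonality check:
  u_2 · u_1 = 0 (should be 0)
  u_3 · u_1 = 0 (should be 0)
  u_3 · u_2 = 0 (should be 0)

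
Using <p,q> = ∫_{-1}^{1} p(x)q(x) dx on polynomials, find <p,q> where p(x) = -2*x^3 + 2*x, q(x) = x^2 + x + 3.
<p,q> = 8/15

Expand the product: p(x)·q(x) = -2*x^5 - 2*x^4 - 4*x^3 + 2*x^2 + 6*x.
∫_{-1}^{1} of each monomial x^k gives [2/(k+1) if k even, 0 if k odd]. Integrating term-by-term (or equivalently evaluating the antiderivative F(x) = -x^6/3 - 2*x^5/5 - x^4 + 2*x^3/3 + 3*x^2 at the endpoints):
  F(1) − F(−1) = 29/15 − (7/5) = 8/15.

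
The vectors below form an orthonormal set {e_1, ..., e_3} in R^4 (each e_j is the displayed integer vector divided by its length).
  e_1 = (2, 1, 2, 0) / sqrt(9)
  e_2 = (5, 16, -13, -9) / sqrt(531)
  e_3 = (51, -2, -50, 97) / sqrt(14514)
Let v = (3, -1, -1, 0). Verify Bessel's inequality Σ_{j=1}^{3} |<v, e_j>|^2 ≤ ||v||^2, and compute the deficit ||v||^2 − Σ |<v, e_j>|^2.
Σ |<v, e_j>|^2 = 25/6; ||v||^2 = 11; deficit = 41/6

Write each e_j = u_j / sqrt(<u_j, u_j>) where u_j is the displayed integer vector. Then <v, e_j> = <v, u_j> / sqrt(<u_j, u_j>), so |<v, e_j>|^2 = <v, u_j>^2 / <u_j, u_j>.
Coefficients: <v, e_1> = 3/sqrt(9), <v, e_2> = 12/sqrt(531), <v, e_3> = 205/sqrt(14514).
Square and sum: Σ |<v, e_j>|^2 = 25/6.
Compute ||v||^2 = v·v = 11.
Deficit = 11 − 25/6 = 41/6 ≥ 0, confirming Bessel's inequality. (The deficit equals ||v − Σ <v,e_j> e_j||^2, the squared distance from v to span{e_j}.)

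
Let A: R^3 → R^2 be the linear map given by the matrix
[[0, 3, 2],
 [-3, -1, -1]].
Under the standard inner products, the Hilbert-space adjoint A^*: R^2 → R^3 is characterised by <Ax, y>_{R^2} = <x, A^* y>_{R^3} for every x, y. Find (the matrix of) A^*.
A^* = A^T =
[[0, -3],
 [3, -1],
 [2, -1]]

For real matrices with standard dot products, the defining identity <Ax, y> = <x, A^* y> gives (Ax)^T y = x^T (A^*) y, i.e. x^T A^T y = x^T (A^*) y. Since this holds for all x, y, we must have A^* = A^T. Therefore
A^* =
[[0, -3],
 [3, -1],
 [2, -1]].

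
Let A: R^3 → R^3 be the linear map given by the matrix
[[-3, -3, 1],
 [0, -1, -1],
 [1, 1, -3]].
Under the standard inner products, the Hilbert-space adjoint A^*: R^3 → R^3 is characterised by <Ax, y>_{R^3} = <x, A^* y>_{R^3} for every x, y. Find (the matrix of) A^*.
A^* = A^T =
[[-3, 0, 1],
 [-3, -1, 1],
 [1, -1, -3]]

For real matrices with standard dot products, the defining identity <Ax, y> = <x, A^* y> gives (Ax)^T y = x^T (A^*) y, i.e. x^T A^T y = x^T (A^*) y. Since this holds for all x, y, we must have A^* = A^T. Therefore
A^* =
[[-3, 0, 1],
 [-3, -1, 1],
 [1, -1, -3]].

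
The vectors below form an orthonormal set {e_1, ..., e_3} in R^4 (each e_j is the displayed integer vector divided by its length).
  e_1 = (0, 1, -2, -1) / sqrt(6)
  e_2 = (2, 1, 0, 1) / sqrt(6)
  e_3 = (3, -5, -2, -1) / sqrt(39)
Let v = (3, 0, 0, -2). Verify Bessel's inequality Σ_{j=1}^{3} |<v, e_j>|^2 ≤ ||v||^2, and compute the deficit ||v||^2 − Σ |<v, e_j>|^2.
Σ |<v, e_j>|^2 = 251/39; ||v||^2 = 13; deficit = 256/39

Write each e_j = u_j / sqrt(<u_j, u_j>) where u_j is the displayed integer vector. Then <v, e_j> = <v, u_j> / sqrt(<u_j, u_j>), so |<v, e_j>|^2 = <v, u_j>^2 / <u_j, u_j>.
Coefficients: <v, e_1> = 2/sqrt(6), <v, e_2> = 4/sqrt(6), <v, e_3> = 11/sqrt(39).
Square and sum: Σ |<v, e_j>|^2 = 251/39.
Compute ||v||^2 = v·v = 13.
Deficit = 13 − 251/39 = 256/39 ≥ 0, confirming Bessel's inequality. (The deficit equals ||v − Σ <v,e_j> e_j||^2, the squared distance from v to span{e_j}.)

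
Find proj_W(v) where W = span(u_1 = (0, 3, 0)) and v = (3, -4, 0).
proj_W(v) = (0, -4, 0)

Set up U = [u_1 | ... | u_1] ∈ R^(3×1). The projector onto W = col(U) is P = U (U^T U)^(-1) U^T.
Compute U^T U =
  [9],
and U^T v = (-12).
Solve U^T U · c = U^T v for the coefficients: c = (-4/3). The projection is proj_W(v) = U c.
Check: (v - proj_W(v)) · u_1 = 0  (should be 0).
Result: proj_W(v) = (0, -4, 0).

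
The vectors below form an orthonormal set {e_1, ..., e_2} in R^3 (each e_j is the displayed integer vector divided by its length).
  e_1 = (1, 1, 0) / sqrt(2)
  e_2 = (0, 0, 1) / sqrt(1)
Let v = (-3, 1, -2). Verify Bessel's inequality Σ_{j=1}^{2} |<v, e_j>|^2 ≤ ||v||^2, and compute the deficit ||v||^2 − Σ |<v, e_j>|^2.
Σ |<v, e_j>|^2 = 6; ||v||^2 = 14; deficit = 8

Write each e_j = u_j / sqrt(<u_j, u_j>) where u_j is the displayed integer vector. Then <v, e_j> = <v, u_j> / sqrt(<u_j, u_j>), so |<v, e_j>|^2 = <v, u_j>^2 / <u_j, u_j>.
Coefficients: <v, e_1> = -2/sqrt(2), <v, e_2> = -2/sqrt(1).
Square and sum: Σ |<v, e_j>|^2 = 6.
Compute ||v||^2 = v·v = 14.
Deficit = 14 − 6 = 8 ≥ 0, confirming Bessel's inequality. (The deficit equals ||v − Σ <v,e_j> e_j||^2, the squared distance from v to span{e_j}.)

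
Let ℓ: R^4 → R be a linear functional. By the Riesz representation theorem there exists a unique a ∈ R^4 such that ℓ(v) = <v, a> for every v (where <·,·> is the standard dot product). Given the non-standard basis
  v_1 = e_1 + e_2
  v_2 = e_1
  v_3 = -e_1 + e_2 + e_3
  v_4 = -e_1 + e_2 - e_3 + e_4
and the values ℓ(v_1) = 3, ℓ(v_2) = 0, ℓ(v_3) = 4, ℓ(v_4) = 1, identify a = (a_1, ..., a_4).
a = (0, 3, 1, -1)

Write a = (a_1, ..., a_4) in the standard basis. For each basis vector v_i, ℓ(v_i) = <v_i, a> is a linear equation in the a_j's. Collect the n equations into a matrix system V a = ℓ, where row i of V is v_i (expressed in the standard basis). Since V is invertible (lower-triangular with 1s on the diagonal, up to permutation), solve by back-substitution:
  V =
[[1, 1, 0, 0],
 [1, 0, 0, 0],
 [-1, 1, 1, 0],
 [-1, 1, -1, 1]]
  V a = (3, 0, 4, 1)
Solving gives a = (0, 3, 1, -1).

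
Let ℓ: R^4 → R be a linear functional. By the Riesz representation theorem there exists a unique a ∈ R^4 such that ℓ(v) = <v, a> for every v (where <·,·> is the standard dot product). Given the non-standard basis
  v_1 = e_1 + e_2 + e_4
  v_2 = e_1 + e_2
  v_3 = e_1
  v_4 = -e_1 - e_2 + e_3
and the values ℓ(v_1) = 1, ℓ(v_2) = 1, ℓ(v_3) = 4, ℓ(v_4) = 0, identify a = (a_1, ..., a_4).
a = (4, -3, 1, 0)

Write a = (a_1, ..., a_4) in the standard basis. For each basis vector v_i, ℓ(v_i) = <v_i, a> is a linear equation in the a_j's. Collect the n equations into a matrix system V a = ℓ, where row i of V is v_i (expressed in the standard basis). Since V is invertible (lower-triangular with 1s on the diagonal, up to permutation), solve by back-substitution:
  V =
[[1, 1, 0, 1],
 [1, 1, 0, 0],
 [1, 0, 0, 0],
 [-1, -1, 1, 0]]
  V a = (1, 1, 4, 0)
Solving gives a = (4, -3, 1, 0).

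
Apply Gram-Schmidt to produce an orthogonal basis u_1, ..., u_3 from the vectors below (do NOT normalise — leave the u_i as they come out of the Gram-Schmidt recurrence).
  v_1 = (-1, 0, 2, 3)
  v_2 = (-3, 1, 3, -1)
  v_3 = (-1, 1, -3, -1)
Orthogonal basis:
  u_1 = (-1, 0, 2, 3)
  u_2 = (-18/7, 1, 15/7, -16/7)
  u_3 = (-101/61, 63/61, -109/61, 39/61)

Apply the Gram-Schmidt recurrence
  u_1 = v_1
  u_i = v_i − Σ_{j<i} ((v_i · u_j) / (u_j · u_j)) · u_j.

Step by step this gives:
  u_1 = (-1, 0, 2, 3)
  u_2 = (-18/7, 1, 15/7, -16/7)
  u_3 = (-101/61, 63/61, -109/61, 39/61)

Orthogonality check:
  u_2 · u_1 = 0 (should be 0)
  u_3 · u_1 = 0 (should be 0)
  u_3 · u_2 = 0 (should be 0)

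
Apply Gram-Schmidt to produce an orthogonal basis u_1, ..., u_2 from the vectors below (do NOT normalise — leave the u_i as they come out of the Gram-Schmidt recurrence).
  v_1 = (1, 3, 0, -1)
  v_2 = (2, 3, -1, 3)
Orthogonal basis:
  u_1 = (1, 3, 0, -1)
  u_2 = (14/11, 9/11, -1, 41/11)

Apply the Gram-Schmidt recurrence
  u_1 = v_1
  u_i = v_i − Σ_{j<i} ((v_i · u_j) / (u_j · u_j)) · u_j.

Step by step this gives:
  u_1 = (1, 3, 0, -1)
  u_2 = (14/11, 9/11, -1, 41/11)

Orthogonality check:
  u_2 · u_1 = 0 (should be 0)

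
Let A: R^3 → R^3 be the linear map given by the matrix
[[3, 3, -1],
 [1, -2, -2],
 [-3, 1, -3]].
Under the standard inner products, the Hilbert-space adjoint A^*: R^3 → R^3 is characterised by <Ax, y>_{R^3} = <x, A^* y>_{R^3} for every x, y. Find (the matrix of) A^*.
A^* = A^T =
[[3, 1, -3],
 [3, -2, 1],
 [-1, -2, -3]]

For real matrices with standard dot products, the defining identity <Ax, y> = <x, A^* y> gives (Ax)^T y = x^T (A^*) y, i.e. x^T A^T y = x^T (A^*) y. Since this holds for all x, y, we must have A^* = A^T. Therefore
A^* =
[[3, 1, -3],
 [3, -2, 1],
 [-1, -2, -3]].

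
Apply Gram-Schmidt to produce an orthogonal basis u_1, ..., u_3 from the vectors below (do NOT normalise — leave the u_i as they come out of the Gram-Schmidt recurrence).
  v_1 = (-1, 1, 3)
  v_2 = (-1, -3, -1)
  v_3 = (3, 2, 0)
Orthogonal basis:
  u_1 = (-1, 1, 3)
  u_2 = (-16/11, -28/11, 4/11)
  u_3 = (4/3, -2/3, 2/3)

Apply the Gram-Schmidt recurrence
  u_1 = v_1
  u_i = v_i − Σ_{j<i} ((v_i · u_j) / (u_j · u_j)) · u_j.

Step by step this gives:
  u_1 = (-1, 1, 3)
  u_2 = (-16/11, -28/11, 4/11)
  u_3 = (4/3, -2/3, 2/3)

Orthogonality check:
  u_2 · u_1 = 0 (should be 0)
  u_3 · u_1 = 0 (should be 0)
  u_3 · u_2 = 0 (should be 0)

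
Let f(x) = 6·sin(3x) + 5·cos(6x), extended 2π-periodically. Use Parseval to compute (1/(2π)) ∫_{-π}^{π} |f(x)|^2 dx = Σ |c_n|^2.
Σ |c_n|^2 = 61/2

Expand |f|^2 and use orthogonality of {sin(nx), cos(mx)} on [-π, π]:
  ∫_{-π}^{π} sin(nx)^2 dx = π, ∫ cos(mx)^2 dx = π, and cross terms integrate to 0.
So ∫_{-π}^{π} f(x)^2 dx = 6^2 · π + 5^2 · π = (36 + 25)π.
Divide by 2π: (36 + 25)/2 = 61/2.
By Parseval, this equals Σ |c_n|^2.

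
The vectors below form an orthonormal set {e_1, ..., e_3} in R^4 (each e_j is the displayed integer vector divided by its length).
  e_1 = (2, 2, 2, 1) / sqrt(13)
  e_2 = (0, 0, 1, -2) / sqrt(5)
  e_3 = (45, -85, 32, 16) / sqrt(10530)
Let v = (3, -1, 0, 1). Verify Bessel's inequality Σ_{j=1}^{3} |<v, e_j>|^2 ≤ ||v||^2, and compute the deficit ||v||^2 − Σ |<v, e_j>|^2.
Σ |<v, e_j>|^2 = 649/81; ||v||^2 = 11; deficit = 242/81

Write each e_j = u_j / sqrt(<u_j, u_j>) where u_j is the displayed integer vector. Then <v, e_j> = <v, u_j> / sqrt(<u_j, u_j>), so |<v, e_j>|^2 = <v, u_j>^2 / <u_j, u_j>.
Coefficients: <v, e_1> = 5/sqrt(13), <v, e_2> = -2/sqrt(5), <v, e_3> = 236/sqrt(10530).
Square and sum: Σ |<v, e_j>|^2 = 649/81.
Compute ||v||^2 = v·v = 11.
Deficit = 11 − 649/81 = 242/81 ≥ 0, confirming Bessel's inequality. (The deficit equals ||v − Σ <v,e_j> e_j||^2, the squared distance from v to span{e_j}.)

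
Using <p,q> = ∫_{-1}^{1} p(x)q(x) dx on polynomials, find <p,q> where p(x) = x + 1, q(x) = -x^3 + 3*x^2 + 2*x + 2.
<p,q> = 104/15

Expand the product: p(x)·q(x) = -x^4 + 2*x^3 + 5*x^2 + 4*x + 2.
∫_{-1}^{1} of each monomial x^k gives [2/(k+1) if k even, 0 if k odd]. Integrating term-by-term (or equivalently evaluating the antiderivative F(x) = -x^5/5 + x^4/2 + 5*x^3/3 + 2*x^2 + 2*x at the endpoints):
  F(1) − F(−1) = 179/30 − (-29/30) = 104/15.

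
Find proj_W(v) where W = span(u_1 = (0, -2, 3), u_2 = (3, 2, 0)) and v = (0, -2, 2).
proj_W(v) = (-4/17, -28/17, 38/17)

Set up U = [u_1 | ... | u_2] ∈ R^(3×2). The projector onto W = col(U) is P = U (U^T U)^(-1) U^T.
Compute U^T U =
  [13, -4]
  [-4, 13],
and U^T v = (10, -4).
Solve U^T U · c = U^T v for the coefficients: c = (38/51, -4/51). The projection is proj_W(v) = U c.
Check: (v - proj_W(v)) · u_1 = 0  (should be 0).
Check: (v - proj_W(v)) · u_2 = 0  (should be 0).
Result: proj_W(v) = (-4/17, -28/17, 38/17).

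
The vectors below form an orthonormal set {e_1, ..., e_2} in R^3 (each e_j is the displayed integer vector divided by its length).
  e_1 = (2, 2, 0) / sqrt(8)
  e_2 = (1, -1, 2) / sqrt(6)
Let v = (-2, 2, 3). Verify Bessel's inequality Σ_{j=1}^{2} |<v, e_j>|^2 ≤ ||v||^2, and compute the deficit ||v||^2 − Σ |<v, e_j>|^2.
Σ |<v, e_j>|^2 = 2/3; ||v||^2 = 17; deficit = 49/3

Write each e_j = u_j / sqrt(<u_j, u_j>) where u_j is the displayed integer vector. Then <v, e_j> = <v, u_j> / sqrt(<u_j, u_j>), so |<v, e_j>|^2 = <v, u_j>^2 / <u_j, u_j>.
Coefficients: <v, e_1> = 0/sqrt(8), <v, e_2> = 2/sqrt(6).
Square and sum: Σ |<v, e_j>|^2 = 2/3.
Compute ||v||^2 = v·v = 17.
Deficit = 17 − 2/3 = 49/3 ≥ 0, confirming Bessel's inequality. (The deficit equals ||v − Σ <v,e_j> e_j||^2, the squared distance from v to span{e_j}.)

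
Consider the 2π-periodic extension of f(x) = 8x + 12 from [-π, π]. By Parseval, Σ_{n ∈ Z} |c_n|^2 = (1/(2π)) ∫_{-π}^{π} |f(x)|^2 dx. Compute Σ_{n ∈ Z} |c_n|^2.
Σ |c_n|^2 = 64π^2/3 + 144

Expand and integrate term by term over [-π, π]:
  ∫ (8x)^2 dx = 64·(2π^3/3); ∫ 2·8·(12)·x dx = 0 (odd integrand); ∫ 12^2 dx = 144·2π.
So (1/(2π)) ∫_{-π}^{π} (8x + 12)^2 dx = 64π^2/3 + 144 = 64π^2/3 + 144.
Parseval ⇒ Σ |c_n|^2 = 64π^2/3 + 144.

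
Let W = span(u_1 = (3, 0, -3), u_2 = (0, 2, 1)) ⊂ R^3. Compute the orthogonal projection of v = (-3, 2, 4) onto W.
proj_W(v) = (-3, 2, 4)

Set up U = [u_1 | ... | u_2] ∈ R^(3×2). The projector onto W = col(U) is P = U (U^T U)^(-1) U^T.
Compute U^T U =
  [18, -3]
  [-3, 5],
and U^T v = (-21, 8).
Solve U^T U · c = U^T v for the coefficients: c = (-1, 1). The projection is proj_W(v) = U c.
Check: (v - proj_W(v)) · u_1 = 0  (should be 0).
Check: (v - proj_W(v)) · u_2 = 0  (should be 0).
Result: proj_W(v) = (-3, 2, 4).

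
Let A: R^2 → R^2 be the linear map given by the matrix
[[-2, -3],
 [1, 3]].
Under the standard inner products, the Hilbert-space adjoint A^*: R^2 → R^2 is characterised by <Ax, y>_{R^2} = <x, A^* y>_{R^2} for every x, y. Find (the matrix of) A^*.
A^* = A^T =
[[-2, 1],
 [-3, 3]]

For real matrices with standard dot products, the defining identity <Ax, y> = <x, A^* y> gives (Ax)^T y = x^T (A^*) y, i.e. x^T A^T y = x^T (A^*) y. Since this holds for all x, y, we must have A^* = A^T. Therefore
A^* =
[[-2, 1],
 [-3, 3]].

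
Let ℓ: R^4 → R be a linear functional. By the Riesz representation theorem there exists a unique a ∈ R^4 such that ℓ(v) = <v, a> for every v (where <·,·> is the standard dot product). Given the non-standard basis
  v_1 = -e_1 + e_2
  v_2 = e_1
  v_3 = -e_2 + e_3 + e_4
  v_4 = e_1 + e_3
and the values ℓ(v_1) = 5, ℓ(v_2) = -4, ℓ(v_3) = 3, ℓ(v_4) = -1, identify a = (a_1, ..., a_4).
a = (-4, 1, 3, 1)

Write a = (a_1, ..., a_4) in the standard basis. For each basis vector v_i, ℓ(v_i) = <v_i, a> is a linear equation in the a_j's. Collect the n equations into a matrix system V a = ℓ, where row i of V is v_i (expressed in the standard basis). Since V is invertible (lower-triangular with 1s on the diagonal, up to permutation), solve by back-substitution:
  V =
[[-1, 1, 0, 0],
 [1, 0, 0, 0],
 [0, -1, 1, 1],
 [1, 0, 1, 0]]
  V a = (5, -4, 3, -1)
Solving gives a = (-4, 1, 3, 1).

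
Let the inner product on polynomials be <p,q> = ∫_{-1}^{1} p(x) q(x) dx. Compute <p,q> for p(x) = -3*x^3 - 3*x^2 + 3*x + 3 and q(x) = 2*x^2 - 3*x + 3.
<p,q> = 56/5

Expand the product: p(x)·q(x) = -6*x^5 + 3*x^4 + 6*x^3 - 12*x^2 + 9.
∫_{-1}^{1} of each monomial x^k gives [2/(k+1) if k even, 0 if k odd]. Integrating term-by-term (or equivalently evaluating the antiderivative F(x) = -x^6 + 3*x^5/5 + 3*x^4/2 - 4*x^3 + 9*x at the endpoints):
  F(1) − F(−1) = 61/10 − (-51/10) = 56/5.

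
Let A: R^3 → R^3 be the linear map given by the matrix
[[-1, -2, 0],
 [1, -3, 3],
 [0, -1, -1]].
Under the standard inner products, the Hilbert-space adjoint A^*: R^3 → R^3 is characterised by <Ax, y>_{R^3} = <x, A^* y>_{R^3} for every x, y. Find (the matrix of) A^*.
A^* = A^T =
[[-1, 1, 0],
 [-2, -3, -1],
 [0, 3, -1]]

For real matrices with standard dot products, the defining identity <Ax, y> = <x, A^* y> gives (Ax)^T y = x^T (A^*) y, i.e. x^T A^T y = x^T (A^*) y. Since this holds for all x, y, we must have A^* = A^T. Therefore
A^* =
[[-1, 1, 0],
 [-2, -3, -1],
 [0, 3, -1]].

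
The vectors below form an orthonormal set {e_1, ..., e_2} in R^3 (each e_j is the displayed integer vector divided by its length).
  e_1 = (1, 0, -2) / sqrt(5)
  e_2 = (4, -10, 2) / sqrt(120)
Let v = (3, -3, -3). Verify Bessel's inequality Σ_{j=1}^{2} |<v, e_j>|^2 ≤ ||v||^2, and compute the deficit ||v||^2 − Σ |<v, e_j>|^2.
Σ |<v, e_j>|^2 = 27; ||v||^2 = 27; deficit = 0

Write each e_j = u_j / sqrt(<u_j, u_j>) where u_j is the displayed integer vector. Then <v, e_j> = <v, u_j> / sqrt(<u_j, u_j>), so |<v, e_j>|^2 = <v, u_j>^2 / <u_j, u_j>.
Coefficients: <v, e_1> = 9/sqrt(5), <v, e_2> = 36/sqrt(120).
Square and sum: Σ |<v, e_j>|^2 = 27.
Compute ||v||^2 = v·v = 27.
Deficit = 27 − 27 = 0 ≥ 0, confirming Bessel's inequality. (The deficit equals ||v − Σ <v,e_j> e_j||^2, the squared distance from v to span{e_j}.)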